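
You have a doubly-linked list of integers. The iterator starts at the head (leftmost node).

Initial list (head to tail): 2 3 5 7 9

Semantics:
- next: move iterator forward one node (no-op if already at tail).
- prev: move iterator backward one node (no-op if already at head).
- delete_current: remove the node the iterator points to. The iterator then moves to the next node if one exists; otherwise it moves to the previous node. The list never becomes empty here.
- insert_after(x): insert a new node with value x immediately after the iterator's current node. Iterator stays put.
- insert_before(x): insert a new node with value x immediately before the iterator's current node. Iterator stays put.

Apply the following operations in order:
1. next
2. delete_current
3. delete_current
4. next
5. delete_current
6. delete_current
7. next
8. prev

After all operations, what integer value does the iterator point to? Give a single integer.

After 1 (next): list=[2, 3, 5, 7, 9] cursor@3
After 2 (delete_current): list=[2, 5, 7, 9] cursor@5
After 3 (delete_current): list=[2, 7, 9] cursor@7
After 4 (next): list=[2, 7, 9] cursor@9
After 5 (delete_current): list=[2, 7] cursor@7
After 6 (delete_current): list=[2] cursor@2
After 7 (next): list=[2] cursor@2
After 8 (prev): list=[2] cursor@2

Answer: 2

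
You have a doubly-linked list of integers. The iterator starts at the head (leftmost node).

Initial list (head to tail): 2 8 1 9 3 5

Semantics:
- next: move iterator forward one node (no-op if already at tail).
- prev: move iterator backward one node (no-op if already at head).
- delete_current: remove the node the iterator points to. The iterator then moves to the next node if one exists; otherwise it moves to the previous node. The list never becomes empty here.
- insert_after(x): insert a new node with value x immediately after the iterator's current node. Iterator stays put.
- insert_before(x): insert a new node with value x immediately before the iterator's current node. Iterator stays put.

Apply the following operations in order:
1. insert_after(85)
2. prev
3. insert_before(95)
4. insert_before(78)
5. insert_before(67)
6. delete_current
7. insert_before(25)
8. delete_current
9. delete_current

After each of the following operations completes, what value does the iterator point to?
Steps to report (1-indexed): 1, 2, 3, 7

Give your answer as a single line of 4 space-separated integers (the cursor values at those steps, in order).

Answer: 2 2 2 85

Derivation:
After 1 (insert_after(85)): list=[2, 85, 8, 1, 9, 3, 5] cursor@2
After 2 (prev): list=[2, 85, 8, 1, 9, 3, 5] cursor@2
After 3 (insert_before(95)): list=[95, 2, 85, 8, 1, 9, 3, 5] cursor@2
After 4 (insert_before(78)): list=[95, 78, 2, 85, 8, 1, 9, 3, 5] cursor@2
After 5 (insert_before(67)): list=[95, 78, 67, 2, 85, 8, 1, 9, 3, 5] cursor@2
After 6 (delete_current): list=[95, 78, 67, 85, 8, 1, 9, 3, 5] cursor@85
After 7 (insert_before(25)): list=[95, 78, 67, 25, 85, 8, 1, 9, 3, 5] cursor@85
After 8 (delete_current): list=[95, 78, 67, 25, 8, 1, 9, 3, 5] cursor@8
After 9 (delete_current): list=[95, 78, 67, 25, 1, 9, 3, 5] cursor@1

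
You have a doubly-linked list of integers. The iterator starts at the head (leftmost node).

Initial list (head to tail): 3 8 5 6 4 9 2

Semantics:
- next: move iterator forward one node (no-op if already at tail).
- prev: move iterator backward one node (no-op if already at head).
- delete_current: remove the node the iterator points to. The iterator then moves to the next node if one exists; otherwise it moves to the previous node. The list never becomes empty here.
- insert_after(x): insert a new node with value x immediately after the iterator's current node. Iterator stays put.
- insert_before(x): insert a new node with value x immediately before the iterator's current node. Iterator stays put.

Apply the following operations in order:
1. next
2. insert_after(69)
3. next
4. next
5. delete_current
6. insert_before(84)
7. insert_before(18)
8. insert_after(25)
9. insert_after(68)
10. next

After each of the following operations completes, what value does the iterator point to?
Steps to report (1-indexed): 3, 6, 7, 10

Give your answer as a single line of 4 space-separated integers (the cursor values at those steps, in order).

After 1 (next): list=[3, 8, 5, 6, 4, 9, 2] cursor@8
After 2 (insert_after(69)): list=[3, 8, 69, 5, 6, 4, 9, 2] cursor@8
After 3 (next): list=[3, 8, 69, 5, 6, 4, 9, 2] cursor@69
After 4 (next): list=[3, 8, 69, 5, 6, 4, 9, 2] cursor@5
After 5 (delete_current): list=[3, 8, 69, 6, 4, 9, 2] cursor@6
After 6 (insert_before(84)): list=[3, 8, 69, 84, 6, 4, 9, 2] cursor@6
After 7 (insert_before(18)): list=[3, 8, 69, 84, 18, 6, 4, 9, 2] cursor@6
After 8 (insert_after(25)): list=[3, 8, 69, 84, 18, 6, 25, 4, 9, 2] cursor@6
After 9 (insert_after(68)): list=[3, 8, 69, 84, 18, 6, 68, 25, 4, 9, 2] cursor@6
After 10 (next): list=[3, 8, 69, 84, 18, 6, 68, 25, 4, 9, 2] cursor@68

Answer: 69 6 6 68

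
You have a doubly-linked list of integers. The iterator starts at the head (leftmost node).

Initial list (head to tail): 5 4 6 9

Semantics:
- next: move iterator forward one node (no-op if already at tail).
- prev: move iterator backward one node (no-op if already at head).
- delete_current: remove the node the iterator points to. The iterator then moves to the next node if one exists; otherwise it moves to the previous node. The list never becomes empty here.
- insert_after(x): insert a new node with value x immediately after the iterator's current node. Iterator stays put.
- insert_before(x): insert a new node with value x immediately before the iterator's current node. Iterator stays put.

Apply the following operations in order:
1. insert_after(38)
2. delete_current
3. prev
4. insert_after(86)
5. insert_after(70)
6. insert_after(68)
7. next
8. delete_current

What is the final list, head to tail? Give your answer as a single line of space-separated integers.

Answer: 38 70 86 4 6 9

Derivation:
After 1 (insert_after(38)): list=[5, 38, 4, 6, 9] cursor@5
After 2 (delete_current): list=[38, 4, 6, 9] cursor@38
After 3 (prev): list=[38, 4, 6, 9] cursor@38
After 4 (insert_after(86)): list=[38, 86, 4, 6, 9] cursor@38
After 5 (insert_after(70)): list=[38, 70, 86, 4, 6, 9] cursor@38
After 6 (insert_after(68)): list=[38, 68, 70, 86, 4, 6, 9] cursor@38
After 7 (next): list=[38, 68, 70, 86, 4, 6, 9] cursor@68
After 8 (delete_current): list=[38, 70, 86, 4, 6, 9] cursor@70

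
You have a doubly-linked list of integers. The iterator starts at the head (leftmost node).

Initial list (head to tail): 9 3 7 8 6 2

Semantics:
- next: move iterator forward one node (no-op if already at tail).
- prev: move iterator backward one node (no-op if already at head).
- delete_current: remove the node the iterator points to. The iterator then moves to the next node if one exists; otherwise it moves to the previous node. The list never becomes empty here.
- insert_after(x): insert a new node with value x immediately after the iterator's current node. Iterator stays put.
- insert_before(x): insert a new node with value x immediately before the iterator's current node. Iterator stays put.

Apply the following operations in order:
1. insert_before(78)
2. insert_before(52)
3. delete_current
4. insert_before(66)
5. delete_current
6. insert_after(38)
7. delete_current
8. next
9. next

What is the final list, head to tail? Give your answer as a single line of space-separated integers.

Answer: 78 52 66 38 8 6 2

Derivation:
After 1 (insert_before(78)): list=[78, 9, 3, 7, 8, 6, 2] cursor@9
After 2 (insert_before(52)): list=[78, 52, 9, 3, 7, 8, 6, 2] cursor@9
After 3 (delete_current): list=[78, 52, 3, 7, 8, 6, 2] cursor@3
After 4 (insert_before(66)): list=[78, 52, 66, 3, 7, 8, 6, 2] cursor@3
After 5 (delete_current): list=[78, 52, 66, 7, 8, 6, 2] cursor@7
After 6 (insert_after(38)): list=[78, 52, 66, 7, 38, 8, 6, 2] cursor@7
After 7 (delete_current): list=[78, 52, 66, 38, 8, 6, 2] cursor@38
After 8 (next): list=[78, 52, 66, 38, 8, 6, 2] cursor@8
After 9 (next): list=[78, 52, 66, 38, 8, 6, 2] cursor@6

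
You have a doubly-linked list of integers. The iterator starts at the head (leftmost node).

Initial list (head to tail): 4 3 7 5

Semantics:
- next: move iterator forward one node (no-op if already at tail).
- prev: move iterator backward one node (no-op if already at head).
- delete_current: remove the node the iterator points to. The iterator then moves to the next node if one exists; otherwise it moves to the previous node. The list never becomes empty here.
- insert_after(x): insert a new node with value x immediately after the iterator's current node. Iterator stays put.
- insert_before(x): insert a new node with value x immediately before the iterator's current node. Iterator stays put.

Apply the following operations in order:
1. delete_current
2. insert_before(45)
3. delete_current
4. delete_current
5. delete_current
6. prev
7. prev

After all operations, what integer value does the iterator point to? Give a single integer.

Answer: 45

Derivation:
After 1 (delete_current): list=[3, 7, 5] cursor@3
After 2 (insert_before(45)): list=[45, 3, 7, 5] cursor@3
After 3 (delete_current): list=[45, 7, 5] cursor@7
After 4 (delete_current): list=[45, 5] cursor@5
After 5 (delete_current): list=[45] cursor@45
After 6 (prev): list=[45] cursor@45
After 7 (prev): list=[45] cursor@45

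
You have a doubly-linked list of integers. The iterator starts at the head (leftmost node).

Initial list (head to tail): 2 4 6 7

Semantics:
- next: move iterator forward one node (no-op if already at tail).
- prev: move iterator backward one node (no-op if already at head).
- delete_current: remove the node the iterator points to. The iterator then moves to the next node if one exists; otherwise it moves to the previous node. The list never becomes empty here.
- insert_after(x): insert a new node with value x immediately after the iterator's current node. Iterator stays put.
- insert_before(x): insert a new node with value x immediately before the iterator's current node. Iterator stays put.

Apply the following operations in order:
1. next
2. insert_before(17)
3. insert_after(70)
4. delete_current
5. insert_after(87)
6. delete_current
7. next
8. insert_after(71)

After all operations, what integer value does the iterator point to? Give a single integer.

After 1 (next): list=[2, 4, 6, 7] cursor@4
After 2 (insert_before(17)): list=[2, 17, 4, 6, 7] cursor@4
After 3 (insert_after(70)): list=[2, 17, 4, 70, 6, 7] cursor@4
After 4 (delete_current): list=[2, 17, 70, 6, 7] cursor@70
After 5 (insert_after(87)): list=[2, 17, 70, 87, 6, 7] cursor@70
After 6 (delete_current): list=[2, 17, 87, 6, 7] cursor@87
After 7 (next): list=[2, 17, 87, 6, 7] cursor@6
After 8 (insert_after(71)): list=[2, 17, 87, 6, 71, 7] cursor@6

Answer: 6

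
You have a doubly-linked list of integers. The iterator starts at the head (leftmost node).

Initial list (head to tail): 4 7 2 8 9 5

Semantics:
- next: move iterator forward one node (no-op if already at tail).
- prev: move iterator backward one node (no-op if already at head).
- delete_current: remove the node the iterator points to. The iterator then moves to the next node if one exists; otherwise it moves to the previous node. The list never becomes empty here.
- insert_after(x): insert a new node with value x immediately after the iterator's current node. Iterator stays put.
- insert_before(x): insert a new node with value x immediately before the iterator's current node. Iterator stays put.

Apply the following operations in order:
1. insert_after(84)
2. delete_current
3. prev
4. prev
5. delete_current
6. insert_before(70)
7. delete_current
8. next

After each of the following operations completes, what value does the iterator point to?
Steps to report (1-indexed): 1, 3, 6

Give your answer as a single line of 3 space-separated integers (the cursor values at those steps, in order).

Answer: 4 84 7

Derivation:
After 1 (insert_after(84)): list=[4, 84, 7, 2, 8, 9, 5] cursor@4
After 2 (delete_current): list=[84, 7, 2, 8, 9, 5] cursor@84
After 3 (prev): list=[84, 7, 2, 8, 9, 5] cursor@84
After 4 (prev): list=[84, 7, 2, 8, 9, 5] cursor@84
After 5 (delete_current): list=[7, 2, 8, 9, 5] cursor@7
After 6 (insert_before(70)): list=[70, 7, 2, 8, 9, 5] cursor@7
After 7 (delete_current): list=[70, 2, 8, 9, 5] cursor@2
After 8 (next): list=[70, 2, 8, 9, 5] cursor@8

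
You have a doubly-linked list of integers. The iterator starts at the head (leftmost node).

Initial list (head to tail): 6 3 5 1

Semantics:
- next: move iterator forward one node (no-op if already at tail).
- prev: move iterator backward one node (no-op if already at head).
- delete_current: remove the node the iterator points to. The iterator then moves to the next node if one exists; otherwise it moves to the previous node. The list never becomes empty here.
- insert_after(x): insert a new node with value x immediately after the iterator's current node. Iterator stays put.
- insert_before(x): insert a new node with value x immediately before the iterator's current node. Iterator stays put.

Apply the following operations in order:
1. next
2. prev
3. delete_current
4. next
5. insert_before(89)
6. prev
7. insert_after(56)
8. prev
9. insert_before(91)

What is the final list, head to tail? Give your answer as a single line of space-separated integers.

Answer: 91 3 89 56 5 1

Derivation:
After 1 (next): list=[6, 3, 5, 1] cursor@3
After 2 (prev): list=[6, 3, 5, 1] cursor@6
After 3 (delete_current): list=[3, 5, 1] cursor@3
After 4 (next): list=[3, 5, 1] cursor@5
After 5 (insert_before(89)): list=[3, 89, 5, 1] cursor@5
After 6 (prev): list=[3, 89, 5, 1] cursor@89
After 7 (insert_after(56)): list=[3, 89, 56, 5, 1] cursor@89
After 8 (prev): list=[3, 89, 56, 5, 1] cursor@3
After 9 (insert_before(91)): list=[91, 3, 89, 56, 5, 1] cursor@3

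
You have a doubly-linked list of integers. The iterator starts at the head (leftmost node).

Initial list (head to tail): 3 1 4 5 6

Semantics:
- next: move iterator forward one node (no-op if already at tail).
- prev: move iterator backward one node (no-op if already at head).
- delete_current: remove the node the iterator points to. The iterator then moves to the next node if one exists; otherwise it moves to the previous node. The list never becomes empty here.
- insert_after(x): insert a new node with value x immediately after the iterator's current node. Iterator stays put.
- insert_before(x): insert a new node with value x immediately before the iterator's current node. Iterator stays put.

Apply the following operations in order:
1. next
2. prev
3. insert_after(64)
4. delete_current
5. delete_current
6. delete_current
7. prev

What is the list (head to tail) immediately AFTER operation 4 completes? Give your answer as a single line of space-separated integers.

After 1 (next): list=[3, 1, 4, 5, 6] cursor@1
After 2 (prev): list=[3, 1, 4, 5, 6] cursor@3
After 3 (insert_after(64)): list=[3, 64, 1, 4, 5, 6] cursor@3
After 4 (delete_current): list=[64, 1, 4, 5, 6] cursor@64

Answer: 64 1 4 5 6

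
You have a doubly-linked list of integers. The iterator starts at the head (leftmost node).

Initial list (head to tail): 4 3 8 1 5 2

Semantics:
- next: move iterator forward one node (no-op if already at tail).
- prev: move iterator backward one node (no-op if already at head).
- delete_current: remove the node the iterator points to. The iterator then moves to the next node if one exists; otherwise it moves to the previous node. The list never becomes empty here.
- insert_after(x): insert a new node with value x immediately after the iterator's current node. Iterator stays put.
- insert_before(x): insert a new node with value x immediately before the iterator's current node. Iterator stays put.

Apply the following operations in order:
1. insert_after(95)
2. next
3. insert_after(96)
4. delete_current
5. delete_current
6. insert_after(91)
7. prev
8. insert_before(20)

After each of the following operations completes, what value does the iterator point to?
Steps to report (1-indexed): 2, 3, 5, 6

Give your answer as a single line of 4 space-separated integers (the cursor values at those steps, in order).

After 1 (insert_after(95)): list=[4, 95, 3, 8, 1, 5, 2] cursor@4
After 2 (next): list=[4, 95, 3, 8, 1, 5, 2] cursor@95
After 3 (insert_after(96)): list=[4, 95, 96, 3, 8, 1, 5, 2] cursor@95
After 4 (delete_current): list=[4, 96, 3, 8, 1, 5, 2] cursor@96
After 5 (delete_current): list=[4, 3, 8, 1, 5, 2] cursor@3
After 6 (insert_after(91)): list=[4, 3, 91, 8, 1, 5, 2] cursor@3
After 7 (prev): list=[4, 3, 91, 8, 1, 5, 2] cursor@4
After 8 (insert_before(20)): list=[20, 4, 3, 91, 8, 1, 5, 2] cursor@4

Answer: 95 95 3 3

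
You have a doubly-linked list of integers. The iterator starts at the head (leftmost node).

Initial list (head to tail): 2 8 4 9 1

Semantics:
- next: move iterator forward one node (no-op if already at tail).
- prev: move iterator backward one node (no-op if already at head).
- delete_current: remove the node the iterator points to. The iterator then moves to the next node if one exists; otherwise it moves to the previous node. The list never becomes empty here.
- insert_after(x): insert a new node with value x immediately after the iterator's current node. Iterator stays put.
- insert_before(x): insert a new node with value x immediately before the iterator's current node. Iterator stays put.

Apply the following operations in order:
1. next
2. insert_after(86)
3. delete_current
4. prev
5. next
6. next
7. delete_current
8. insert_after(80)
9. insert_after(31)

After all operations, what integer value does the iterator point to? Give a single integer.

After 1 (next): list=[2, 8, 4, 9, 1] cursor@8
After 2 (insert_after(86)): list=[2, 8, 86, 4, 9, 1] cursor@8
After 3 (delete_current): list=[2, 86, 4, 9, 1] cursor@86
After 4 (prev): list=[2, 86, 4, 9, 1] cursor@2
After 5 (next): list=[2, 86, 4, 9, 1] cursor@86
After 6 (next): list=[2, 86, 4, 9, 1] cursor@4
After 7 (delete_current): list=[2, 86, 9, 1] cursor@9
After 8 (insert_after(80)): list=[2, 86, 9, 80, 1] cursor@9
After 9 (insert_after(31)): list=[2, 86, 9, 31, 80, 1] cursor@9

Answer: 9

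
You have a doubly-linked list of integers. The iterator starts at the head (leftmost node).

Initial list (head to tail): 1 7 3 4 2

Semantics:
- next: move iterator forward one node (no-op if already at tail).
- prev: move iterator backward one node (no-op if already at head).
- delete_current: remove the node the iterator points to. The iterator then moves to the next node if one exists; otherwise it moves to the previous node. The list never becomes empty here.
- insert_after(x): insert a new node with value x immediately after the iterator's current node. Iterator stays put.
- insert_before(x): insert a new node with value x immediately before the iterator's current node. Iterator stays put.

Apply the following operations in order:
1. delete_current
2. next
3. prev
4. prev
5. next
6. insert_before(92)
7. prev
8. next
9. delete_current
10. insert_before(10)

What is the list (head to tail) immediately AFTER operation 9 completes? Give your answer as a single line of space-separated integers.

After 1 (delete_current): list=[7, 3, 4, 2] cursor@7
After 2 (next): list=[7, 3, 4, 2] cursor@3
After 3 (prev): list=[7, 3, 4, 2] cursor@7
After 4 (prev): list=[7, 3, 4, 2] cursor@7
After 5 (next): list=[7, 3, 4, 2] cursor@3
After 6 (insert_before(92)): list=[7, 92, 3, 4, 2] cursor@3
After 7 (prev): list=[7, 92, 3, 4, 2] cursor@92
After 8 (next): list=[7, 92, 3, 4, 2] cursor@3
After 9 (delete_current): list=[7, 92, 4, 2] cursor@4

Answer: 7 92 4 2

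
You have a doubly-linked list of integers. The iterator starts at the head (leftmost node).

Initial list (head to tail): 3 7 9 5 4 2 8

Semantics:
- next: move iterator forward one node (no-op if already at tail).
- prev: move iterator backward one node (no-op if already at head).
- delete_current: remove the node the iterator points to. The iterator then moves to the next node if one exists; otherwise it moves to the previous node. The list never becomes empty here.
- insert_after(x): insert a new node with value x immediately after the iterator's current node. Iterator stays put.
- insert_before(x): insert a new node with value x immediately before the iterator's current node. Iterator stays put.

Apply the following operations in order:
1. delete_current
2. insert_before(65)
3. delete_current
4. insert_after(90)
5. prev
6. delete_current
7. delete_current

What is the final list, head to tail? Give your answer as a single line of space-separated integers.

Answer: 90 5 4 2 8

Derivation:
After 1 (delete_current): list=[7, 9, 5, 4, 2, 8] cursor@7
After 2 (insert_before(65)): list=[65, 7, 9, 5, 4, 2, 8] cursor@7
After 3 (delete_current): list=[65, 9, 5, 4, 2, 8] cursor@9
After 4 (insert_after(90)): list=[65, 9, 90, 5, 4, 2, 8] cursor@9
After 5 (prev): list=[65, 9, 90, 5, 4, 2, 8] cursor@65
After 6 (delete_current): list=[9, 90, 5, 4, 2, 8] cursor@9
After 7 (delete_current): list=[90, 5, 4, 2, 8] cursor@90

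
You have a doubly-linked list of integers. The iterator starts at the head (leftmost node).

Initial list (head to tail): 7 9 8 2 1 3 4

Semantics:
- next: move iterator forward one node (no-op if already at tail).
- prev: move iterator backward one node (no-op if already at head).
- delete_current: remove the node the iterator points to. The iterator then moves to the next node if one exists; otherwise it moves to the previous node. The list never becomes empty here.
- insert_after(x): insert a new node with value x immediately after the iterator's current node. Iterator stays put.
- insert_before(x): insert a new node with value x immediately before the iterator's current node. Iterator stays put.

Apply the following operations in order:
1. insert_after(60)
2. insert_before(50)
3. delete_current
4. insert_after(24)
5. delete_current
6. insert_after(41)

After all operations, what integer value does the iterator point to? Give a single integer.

After 1 (insert_after(60)): list=[7, 60, 9, 8, 2, 1, 3, 4] cursor@7
After 2 (insert_before(50)): list=[50, 7, 60, 9, 8, 2, 1, 3, 4] cursor@7
After 3 (delete_current): list=[50, 60, 9, 8, 2, 1, 3, 4] cursor@60
After 4 (insert_after(24)): list=[50, 60, 24, 9, 8, 2, 1, 3, 4] cursor@60
After 5 (delete_current): list=[50, 24, 9, 8, 2, 1, 3, 4] cursor@24
After 6 (insert_after(41)): list=[50, 24, 41, 9, 8, 2, 1, 3, 4] cursor@24

Answer: 24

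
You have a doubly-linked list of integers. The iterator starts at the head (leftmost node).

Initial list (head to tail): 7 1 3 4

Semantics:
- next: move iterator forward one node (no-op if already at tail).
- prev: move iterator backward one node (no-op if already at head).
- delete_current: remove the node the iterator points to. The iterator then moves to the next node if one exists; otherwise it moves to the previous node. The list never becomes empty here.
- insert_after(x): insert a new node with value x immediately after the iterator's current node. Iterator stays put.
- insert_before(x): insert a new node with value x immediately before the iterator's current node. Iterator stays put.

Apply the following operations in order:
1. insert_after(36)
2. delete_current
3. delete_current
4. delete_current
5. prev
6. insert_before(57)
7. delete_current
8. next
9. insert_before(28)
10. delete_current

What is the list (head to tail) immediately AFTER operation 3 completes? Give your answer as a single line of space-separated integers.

Answer: 1 3 4

Derivation:
After 1 (insert_after(36)): list=[7, 36, 1, 3, 4] cursor@7
After 2 (delete_current): list=[36, 1, 3, 4] cursor@36
After 3 (delete_current): list=[1, 3, 4] cursor@1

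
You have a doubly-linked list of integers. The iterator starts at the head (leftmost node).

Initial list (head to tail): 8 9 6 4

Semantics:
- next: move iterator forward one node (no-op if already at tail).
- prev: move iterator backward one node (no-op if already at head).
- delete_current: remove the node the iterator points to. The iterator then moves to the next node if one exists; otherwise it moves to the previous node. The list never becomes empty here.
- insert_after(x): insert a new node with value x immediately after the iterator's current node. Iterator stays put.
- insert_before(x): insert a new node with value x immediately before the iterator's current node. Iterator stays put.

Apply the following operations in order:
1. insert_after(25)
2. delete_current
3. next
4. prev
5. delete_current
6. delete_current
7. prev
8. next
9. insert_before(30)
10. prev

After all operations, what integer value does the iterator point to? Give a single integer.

Answer: 30

Derivation:
After 1 (insert_after(25)): list=[8, 25, 9, 6, 4] cursor@8
After 2 (delete_current): list=[25, 9, 6, 4] cursor@25
After 3 (next): list=[25, 9, 6, 4] cursor@9
After 4 (prev): list=[25, 9, 6, 4] cursor@25
After 5 (delete_current): list=[9, 6, 4] cursor@9
After 6 (delete_current): list=[6, 4] cursor@6
After 7 (prev): list=[6, 4] cursor@6
After 8 (next): list=[6, 4] cursor@4
After 9 (insert_before(30)): list=[6, 30, 4] cursor@4
After 10 (prev): list=[6, 30, 4] cursor@30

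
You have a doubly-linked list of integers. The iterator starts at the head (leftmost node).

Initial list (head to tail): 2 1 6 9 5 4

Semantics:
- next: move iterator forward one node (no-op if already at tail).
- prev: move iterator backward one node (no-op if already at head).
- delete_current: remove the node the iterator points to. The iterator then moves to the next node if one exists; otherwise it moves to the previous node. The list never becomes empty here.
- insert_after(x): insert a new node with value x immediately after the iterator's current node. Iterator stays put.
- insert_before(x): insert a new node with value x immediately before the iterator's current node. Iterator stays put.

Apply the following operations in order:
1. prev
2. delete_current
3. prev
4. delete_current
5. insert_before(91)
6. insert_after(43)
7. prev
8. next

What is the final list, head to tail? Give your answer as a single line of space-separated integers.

After 1 (prev): list=[2, 1, 6, 9, 5, 4] cursor@2
After 2 (delete_current): list=[1, 6, 9, 5, 4] cursor@1
After 3 (prev): list=[1, 6, 9, 5, 4] cursor@1
After 4 (delete_current): list=[6, 9, 5, 4] cursor@6
After 5 (insert_before(91)): list=[91, 6, 9, 5, 4] cursor@6
After 6 (insert_after(43)): list=[91, 6, 43, 9, 5, 4] cursor@6
After 7 (prev): list=[91, 6, 43, 9, 5, 4] cursor@91
After 8 (next): list=[91, 6, 43, 9, 5, 4] cursor@6

Answer: 91 6 43 9 5 4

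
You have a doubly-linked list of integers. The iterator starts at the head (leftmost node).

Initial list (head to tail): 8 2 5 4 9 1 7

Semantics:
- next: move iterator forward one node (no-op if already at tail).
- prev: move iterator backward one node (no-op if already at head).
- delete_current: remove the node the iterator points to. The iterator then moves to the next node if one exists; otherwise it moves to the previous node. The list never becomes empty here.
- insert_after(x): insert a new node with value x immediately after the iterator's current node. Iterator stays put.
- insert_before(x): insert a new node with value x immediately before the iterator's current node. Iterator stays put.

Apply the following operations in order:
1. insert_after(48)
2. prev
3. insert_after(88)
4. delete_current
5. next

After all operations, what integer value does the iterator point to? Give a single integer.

After 1 (insert_after(48)): list=[8, 48, 2, 5, 4, 9, 1, 7] cursor@8
After 2 (prev): list=[8, 48, 2, 5, 4, 9, 1, 7] cursor@8
After 3 (insert_after(88)): list=[8, 88, 48, 2, 5, 4, 9, 1, 7] cursor@8
After 4 (delete_current): list=[88, 48, 2, 5, 4, 9, 1, 7] cursor@88
After 5 (next): list=[88, 48, 2, 5, 4, 9, 1, 7] cursor@48

Answer: 48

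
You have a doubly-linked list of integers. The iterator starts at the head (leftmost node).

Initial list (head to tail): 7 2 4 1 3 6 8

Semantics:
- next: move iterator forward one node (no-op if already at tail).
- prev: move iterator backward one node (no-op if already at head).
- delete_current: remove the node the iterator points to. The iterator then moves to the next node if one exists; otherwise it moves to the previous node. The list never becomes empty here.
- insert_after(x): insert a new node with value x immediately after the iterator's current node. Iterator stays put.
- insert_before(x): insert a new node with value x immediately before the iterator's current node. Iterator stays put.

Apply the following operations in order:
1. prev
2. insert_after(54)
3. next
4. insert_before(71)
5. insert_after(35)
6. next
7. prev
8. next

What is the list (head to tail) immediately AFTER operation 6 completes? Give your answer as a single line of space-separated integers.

Answer: 7 71 54 35 2 4 1 3 6 8

Derivation:
After 1 (prev): list=[7, 2, 4, 1, 3, 6, 8] cursor@7
After 2 (insert_after(54)): list=[7, 54, 2, 4, 1, 3, 6, 8] cursor@7
After 3 (next): list=[7, 54, 2, 4, 1, 3, 6, 8] cursor@54
After 4 (insert_before(71)): list=[7, 71, 54, 2, 4, 1, 3, 6, 8] cursor@54
After 5 (insert_after(35)): list=[7, 71, 54, 35, 2, 4, 1, 3, 6, 8] cursor@54
After 6 (next): list=[7, 71, 54, 35, 2, 4, 1, 3, 6, 8] cursor@35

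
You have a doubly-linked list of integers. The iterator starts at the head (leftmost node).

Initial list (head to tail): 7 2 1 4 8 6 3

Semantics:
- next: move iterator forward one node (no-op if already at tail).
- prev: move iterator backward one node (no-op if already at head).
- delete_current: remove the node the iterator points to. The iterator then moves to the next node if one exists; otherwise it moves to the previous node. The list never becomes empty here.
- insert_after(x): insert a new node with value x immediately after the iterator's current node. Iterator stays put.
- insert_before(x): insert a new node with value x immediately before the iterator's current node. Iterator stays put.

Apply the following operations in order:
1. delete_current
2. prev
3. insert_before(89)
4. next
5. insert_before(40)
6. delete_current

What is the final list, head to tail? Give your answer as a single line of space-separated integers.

After 1 (delete_current): list=[2, 1, 4, 8, 6, 3] cursor@2
After 2 (prev): list=[2, 1, 4, 8, 6, 3] cursor@2
After 3 (insert_before(89)): list=[89, 2, 1, 4, 8, 6, 3] cursor@2
After 4 (next): list=[89, 2, 1, 4, 8, 6, 3] cursor@1
After 5 (insert_before(40)): list=[89, 2, 40, 1, 4, 8, 6, 3] cursor@1
After 6 (delete_current): list=[89, 2, 40, 4, 8, 6, 3] cursor@4

Answer: 89 2 40 4 8 6 3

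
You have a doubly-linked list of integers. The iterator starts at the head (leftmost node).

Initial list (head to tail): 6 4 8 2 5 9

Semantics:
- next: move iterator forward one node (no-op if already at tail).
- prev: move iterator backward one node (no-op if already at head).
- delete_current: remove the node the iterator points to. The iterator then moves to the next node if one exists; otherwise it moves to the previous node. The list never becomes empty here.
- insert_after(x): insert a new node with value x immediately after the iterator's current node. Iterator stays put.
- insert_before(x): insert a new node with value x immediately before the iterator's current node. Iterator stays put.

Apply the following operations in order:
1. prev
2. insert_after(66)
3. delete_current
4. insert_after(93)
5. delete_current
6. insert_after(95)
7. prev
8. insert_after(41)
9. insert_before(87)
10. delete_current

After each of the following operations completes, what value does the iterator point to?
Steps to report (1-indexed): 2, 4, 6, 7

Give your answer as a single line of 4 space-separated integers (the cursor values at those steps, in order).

Answer: 6 66 93 93

Derivation:
After 1 (prev): list=[6, 4, 8, 2, 5, 9] cursor@6
After 2 (insert_after(66)): list=[6, 66, 4, 8, 2, 5, 9] cursor@6
After 3 (delete_current): list=[66, 4, 8, 2, 5, 9] cursor@66
After 4 (insert_after(93)): list=[66, 93, 4, 8, 2, 5, 9] cursor@66
After 5 (delete_current): list=[93, 4, 8, 2, 5, 9] cursor@93
After 6 (insert_after(95)): list=[93, 95, 4, 8, 2, 5, 9] cursor@93
After 7 (prev): list=[93, 95, 4, 8, 2, 5, 9] cursor@93
After 8 (insert_after(41)): list=[93, 41, 95, 4, 8, 2, 5, 9] cursor@93
After 9 (insert_before(87)): list=[87, 93, 41, 95, 4, 8, 2, 5, 9] cursor@93
After 10 (delete_current): list=[87, 41, 95, 4, 8, 2, 5, 9] cursor@41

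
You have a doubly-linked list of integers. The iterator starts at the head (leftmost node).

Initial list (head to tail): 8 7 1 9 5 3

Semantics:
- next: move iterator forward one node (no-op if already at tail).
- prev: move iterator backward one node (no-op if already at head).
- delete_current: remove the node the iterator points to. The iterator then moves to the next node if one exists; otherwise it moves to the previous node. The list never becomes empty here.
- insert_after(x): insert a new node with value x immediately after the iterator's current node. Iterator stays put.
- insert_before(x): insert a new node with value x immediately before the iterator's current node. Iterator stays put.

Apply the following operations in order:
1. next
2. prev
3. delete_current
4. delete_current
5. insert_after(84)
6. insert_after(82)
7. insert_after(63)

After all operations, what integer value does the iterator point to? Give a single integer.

Answer: 1

Derivation:
After 1 (next): list=[8, 7, 1, 9, 5, 3] cursor@7
After 2 (prev): list=[8, 7, 1, 9, 5, 3] cursor@8
After 3 (delete_current): list=[7, 1, 9, 5, 3] cursor@7
After 4 (delete_current): list=[1, 9, 5, 3] cursor@1
After 5 (insert_after(84)): list=[1, 84, 9, 5, 3] cursor@1
After 6 (insert_after(82)): list=[1, 82, 84, 9, 5, 3] cursor@1
After 7 (insert_after(63)): list=[1, 63, 82, 84, 9, 5, 3] cursor@1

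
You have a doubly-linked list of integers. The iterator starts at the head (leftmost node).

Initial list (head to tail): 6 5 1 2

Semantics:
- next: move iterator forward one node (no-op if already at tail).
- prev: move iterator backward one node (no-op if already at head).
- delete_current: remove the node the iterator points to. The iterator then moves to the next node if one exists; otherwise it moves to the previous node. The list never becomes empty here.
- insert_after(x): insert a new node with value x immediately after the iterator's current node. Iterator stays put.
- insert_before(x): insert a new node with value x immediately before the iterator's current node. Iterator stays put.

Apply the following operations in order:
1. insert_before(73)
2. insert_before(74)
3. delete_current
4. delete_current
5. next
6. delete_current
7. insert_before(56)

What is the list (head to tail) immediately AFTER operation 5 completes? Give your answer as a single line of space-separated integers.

Answer: 73 74 1 2

Derivation:
After 1 (insert_before(73)): list=[73, 6, 5, 1, 2] cursor@6
After 2 (insert_before(74)): list=[73, 74, 6, 5, 1, 2] cursor@6
After 3 (delete_current): list=[73, 74, 5, 1, 2] cursor@5
After 4 (delete_current): list=[73, 74, 1, 2] cursor@1
After 5 (next): list=[73, 74, 1, 2] cursor@2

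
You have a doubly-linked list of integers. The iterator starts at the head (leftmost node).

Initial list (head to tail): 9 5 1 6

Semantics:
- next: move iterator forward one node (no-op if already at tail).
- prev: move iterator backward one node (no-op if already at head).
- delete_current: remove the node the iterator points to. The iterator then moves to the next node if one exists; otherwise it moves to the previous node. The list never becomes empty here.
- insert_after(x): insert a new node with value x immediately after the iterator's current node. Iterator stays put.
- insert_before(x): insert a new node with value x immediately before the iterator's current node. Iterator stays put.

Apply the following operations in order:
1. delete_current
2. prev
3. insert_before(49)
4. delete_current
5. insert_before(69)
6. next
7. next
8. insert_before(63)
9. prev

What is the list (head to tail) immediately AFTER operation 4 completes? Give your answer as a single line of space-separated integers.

Answer: 49 1 6

Derivation:
After 1 (delete_current): list=[5, 1, 6] cursor@5
After 2 (prev): list=[5, 1, 6] cursor@5
After 3 (insert_before(49)): list=[49, 5, 1, 6] cursor@5
After 4 (delete_current): list=[49, 1, 6] cursor@1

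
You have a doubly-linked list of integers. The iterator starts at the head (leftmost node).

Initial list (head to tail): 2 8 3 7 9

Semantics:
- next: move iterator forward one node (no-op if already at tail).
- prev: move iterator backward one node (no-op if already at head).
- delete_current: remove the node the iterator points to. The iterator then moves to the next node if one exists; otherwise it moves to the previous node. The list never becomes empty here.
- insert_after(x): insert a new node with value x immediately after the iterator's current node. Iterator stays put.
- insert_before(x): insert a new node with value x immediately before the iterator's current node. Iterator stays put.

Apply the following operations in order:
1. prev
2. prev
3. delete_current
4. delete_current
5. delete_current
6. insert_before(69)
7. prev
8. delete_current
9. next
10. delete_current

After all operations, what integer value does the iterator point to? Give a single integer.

Answer: 7

Derivation:
After 1 (prev): list=[2, 8, 3, 7, 9] cursor@2
After 2 (prev): list=[2, 8, 3, 7, 9] cursor@2
After 3 (delete_current): list=[8, 3, 7, 9] cursor@8
After 4 (delete_current): list=[3, 7, 9] cursor@3
After 5 (delete_current): list=[7, 9] cursor@7
After 6 (insert_before(69)): list=[69, 7, 9] cursor@7
After 7 (prev): list=[69, 7, 9] cursor@69
After 8 (delete_current): list=[7, 9] cursor@7
After 9 (next): list=[7, 9] cursor@9
After 10 (delete_current): list=[7] cursor@7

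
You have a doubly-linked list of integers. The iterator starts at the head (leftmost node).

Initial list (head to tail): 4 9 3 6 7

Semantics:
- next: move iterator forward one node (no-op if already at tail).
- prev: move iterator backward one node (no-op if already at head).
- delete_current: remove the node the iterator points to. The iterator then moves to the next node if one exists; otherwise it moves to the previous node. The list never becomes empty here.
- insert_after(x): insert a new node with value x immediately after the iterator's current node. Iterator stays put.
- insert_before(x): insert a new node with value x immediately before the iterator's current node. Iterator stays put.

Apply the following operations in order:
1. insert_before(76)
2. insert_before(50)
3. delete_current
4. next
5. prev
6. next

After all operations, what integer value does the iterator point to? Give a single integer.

After 1 (insert_before(76)): list=[76, 4, 9, 3, 6, 7] cursor@4
After 2 (insert_before(50)): list=[76, 50, 4, 9, 3, 6, 7] cursor@4
After 3 (delete_current): list=[76, 50, 9, 3, 6, 7] cursor@9
After 4 (next): list=[76, 50, 9, 3, 6, 7] cursor@3
After 5 (prev): list=[76, 50, 9, 3, 6, 7] cursor@9
After 6 (next): list=[76, 50, 9, 3, 6, 7] cursor@3

Answer: 3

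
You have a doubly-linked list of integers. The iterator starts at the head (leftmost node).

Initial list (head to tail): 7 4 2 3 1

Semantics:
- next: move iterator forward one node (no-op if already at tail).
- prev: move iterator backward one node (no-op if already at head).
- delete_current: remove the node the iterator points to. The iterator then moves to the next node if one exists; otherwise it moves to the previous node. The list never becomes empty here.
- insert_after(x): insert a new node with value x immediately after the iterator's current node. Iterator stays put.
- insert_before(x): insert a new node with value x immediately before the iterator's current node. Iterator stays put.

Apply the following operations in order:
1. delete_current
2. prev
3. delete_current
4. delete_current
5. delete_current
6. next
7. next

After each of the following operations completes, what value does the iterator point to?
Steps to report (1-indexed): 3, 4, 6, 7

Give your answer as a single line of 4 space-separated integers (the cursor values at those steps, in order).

Answer: 2 3 1 1

Derivation:
After 1 (delete_current): list=[4, 2, 3, 1] cursor@4
After 2 (prev): list=[4, 2, 3, 1] cursor@4
After 3 (delete_current): list=[2, 3, 1] cursor@2
After 4 (delete_current): list=[3, 1] cursor@3
After 5 (delete_current): list=[1] cursor@1
After 6 (next): list=[1] cursor@1
After 7 (next): list=[1] cursor@1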